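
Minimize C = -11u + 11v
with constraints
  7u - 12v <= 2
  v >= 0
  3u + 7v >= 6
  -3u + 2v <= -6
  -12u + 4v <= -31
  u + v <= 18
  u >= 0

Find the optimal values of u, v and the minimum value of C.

u = 218/19, v = 124/19, minimum C = -1034/19

Corner points and C = -11u + 11v:
  (91/29, 193/116) → C = -1881/116
  (218/19, 124/19) → C = -1034/19
  (19/6, 7/4) → C = -187/12
  (42/5, 48/5) → C = 66/5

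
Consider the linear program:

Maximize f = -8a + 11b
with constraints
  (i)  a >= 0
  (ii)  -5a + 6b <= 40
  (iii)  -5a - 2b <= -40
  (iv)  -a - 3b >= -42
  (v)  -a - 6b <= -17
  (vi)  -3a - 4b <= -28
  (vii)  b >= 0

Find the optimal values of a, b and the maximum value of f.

Vertices and f = -8a + 11b:
  (4, 10) → f = 78
  (44/7, 250/21) → f = 242/3
  (103/14, 45/28) → f = -1153/28
  (42, 0) → f = -336
  (17, 0) → f = -136

a = 44/7, b = 250/21, maximum f = 242/3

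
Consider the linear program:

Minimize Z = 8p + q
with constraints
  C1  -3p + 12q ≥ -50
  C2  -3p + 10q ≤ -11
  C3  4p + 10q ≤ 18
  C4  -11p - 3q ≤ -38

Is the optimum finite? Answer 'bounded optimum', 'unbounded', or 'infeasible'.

Corner points and Z = 8p + q:
  (358/39, -73/39) → Z = 2791/39
  (202/47, -436/141) → Z = 4412/141
  (29/7, 1/7) → Z = 233/7
  (59/17, -1/17) → Z = 471/17
The feasible region has finitely many vertices and no improving ray; the minimum is 471/17 at (59/17, -1/17).

bounded optimum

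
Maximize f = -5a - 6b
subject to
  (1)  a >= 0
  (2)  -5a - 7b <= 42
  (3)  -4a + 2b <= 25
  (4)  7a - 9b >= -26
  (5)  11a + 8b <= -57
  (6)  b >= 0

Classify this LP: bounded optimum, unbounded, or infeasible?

infeasible

The boundaries a = 0 and 7a - 9b = -26 meet at (0, 26/9), but that point violates 11a + 8b ≤ -57. Every candidate vertex is excluded by some other constraint, so the feasible region is empty.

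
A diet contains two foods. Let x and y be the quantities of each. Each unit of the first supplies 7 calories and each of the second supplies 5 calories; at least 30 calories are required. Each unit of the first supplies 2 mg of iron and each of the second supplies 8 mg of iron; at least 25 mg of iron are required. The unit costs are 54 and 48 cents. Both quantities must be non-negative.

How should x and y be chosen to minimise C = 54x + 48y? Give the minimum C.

Vertices and C = 54x + 48y:
  (0, 6) → C = 288
  (25/2, 0) → C = 675
  (5/2, 5/2) → C = 255
The feasible region is unbounded (it extends along (0, 1), (1, 0)), but C strictly increases along every unbounded feasible direction, so there is no improving ray and the minimum is attained at a vertex.

x = 5/2, y = 5/2, minimum C = 255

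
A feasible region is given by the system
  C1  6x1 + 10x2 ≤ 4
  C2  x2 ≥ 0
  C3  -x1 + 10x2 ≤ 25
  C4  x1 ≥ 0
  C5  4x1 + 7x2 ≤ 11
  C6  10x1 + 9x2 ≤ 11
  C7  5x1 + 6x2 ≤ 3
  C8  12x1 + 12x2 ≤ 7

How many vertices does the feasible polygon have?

Of the 28 pairwise boundary intersections, those satisfying every inequality are:
  (0, 2/5)
  (3/7, 1/7)
  (0, 0)
  (7/12, 0)
  (1/2, 1/12)

5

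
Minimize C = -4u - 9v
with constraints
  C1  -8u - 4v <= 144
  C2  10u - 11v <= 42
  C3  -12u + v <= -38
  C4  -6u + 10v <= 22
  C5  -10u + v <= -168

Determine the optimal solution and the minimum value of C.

Vertices and C = -4u - 9v:
  (331/17, 236/17) → C = -3448/17
  (903/50, 63/5) → C = -4641/25
  (851/47, 614/47) → C = -190

u = 331/17, v = 236/17, minimum C = -3448/17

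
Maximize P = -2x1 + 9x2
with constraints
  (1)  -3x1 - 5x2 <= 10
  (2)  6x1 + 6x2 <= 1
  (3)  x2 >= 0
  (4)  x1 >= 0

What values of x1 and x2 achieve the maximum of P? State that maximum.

At the optimal vertex, 6x1 + 6x2 = 1 and x1 = 0.
Solving simultaneously gives x1 = 0, x2 = 1/6.

x1 = 0, x2 = 1/6, maximum P = 3/2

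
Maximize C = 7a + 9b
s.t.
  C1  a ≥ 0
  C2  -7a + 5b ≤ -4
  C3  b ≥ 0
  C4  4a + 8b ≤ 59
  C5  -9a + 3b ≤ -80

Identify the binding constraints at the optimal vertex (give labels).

Extreme points and C = 7a + 9b:
  (59/4, 0) → C = 413/4
  (80/9, 0) → C = 560/9
  (817/84, 211/84) → C = 3809/42

The maximum is at (59/4, 0). Substituting into each constraint, equality holds for C3 and C4; the remaining constraints have slack.

C3 and C4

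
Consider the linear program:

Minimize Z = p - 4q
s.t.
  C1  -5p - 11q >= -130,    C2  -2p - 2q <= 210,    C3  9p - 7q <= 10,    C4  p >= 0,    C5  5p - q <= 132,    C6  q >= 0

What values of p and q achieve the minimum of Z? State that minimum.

p = 0, q = 130/11, minimum Z = -520/11

Feasible corners and Z = p - 4q:
  (510/67, 560/67) → Z = -1730/67
  (0, 130/11) → Z = -520/11
  (10/9, 0) → Z = 10/9
  (0, 0) → Z = 0

The binding constraints are -5p - 11q = -130 and p = 0.
Solving simultaneously gives p = 0, q = 130/11.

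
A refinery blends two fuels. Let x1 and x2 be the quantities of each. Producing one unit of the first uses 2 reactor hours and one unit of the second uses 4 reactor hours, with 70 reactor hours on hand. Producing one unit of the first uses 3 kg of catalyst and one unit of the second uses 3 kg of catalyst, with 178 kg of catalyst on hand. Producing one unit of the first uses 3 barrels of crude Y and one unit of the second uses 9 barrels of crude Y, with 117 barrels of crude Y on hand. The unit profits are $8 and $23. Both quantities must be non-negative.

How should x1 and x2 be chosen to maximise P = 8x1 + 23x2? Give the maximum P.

x1 = 27, x2 = 4, maximum P = 308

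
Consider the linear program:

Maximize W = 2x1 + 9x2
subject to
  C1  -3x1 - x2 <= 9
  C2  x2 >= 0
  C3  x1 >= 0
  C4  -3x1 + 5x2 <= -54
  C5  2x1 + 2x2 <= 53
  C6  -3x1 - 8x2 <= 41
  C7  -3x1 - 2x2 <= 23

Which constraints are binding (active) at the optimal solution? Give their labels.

Corner points and W = 2x1 + 9x2:
  (18, 0) → W = 36
  (53/2, 0) → W = 53
  (373/16, 51/16) → W = 1205/16

The maximum is at (373/16, 51/16). Substituting into each constraint, equality holds for C4 and C5; the remaining constraints have slack.

C4 and C5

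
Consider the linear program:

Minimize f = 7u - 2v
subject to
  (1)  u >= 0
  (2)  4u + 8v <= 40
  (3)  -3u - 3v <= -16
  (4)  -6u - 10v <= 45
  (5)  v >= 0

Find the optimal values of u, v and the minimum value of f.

Feasible corners and f = 7u - 2v:
  (2/3, 14/3) → f = -14/3
  (10, 0) → f = 70
  (16/3, 0) → f = 112/3

The optimum lies where 4u + 8v = 40 and -3u - 3v = -16.
Solving simultaneously gives u = 2/3, v = 14/3.

u = 2/3, v = 14/3, minimum f = -14/3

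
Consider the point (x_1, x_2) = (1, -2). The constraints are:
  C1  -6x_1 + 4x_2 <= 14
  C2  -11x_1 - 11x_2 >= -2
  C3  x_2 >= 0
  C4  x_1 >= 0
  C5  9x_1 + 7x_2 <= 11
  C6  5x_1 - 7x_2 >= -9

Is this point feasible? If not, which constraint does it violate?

Constraint C3: x_2 = -2, which is not ≥ 0. All other constraints are satisfied.

not feasible — violates C3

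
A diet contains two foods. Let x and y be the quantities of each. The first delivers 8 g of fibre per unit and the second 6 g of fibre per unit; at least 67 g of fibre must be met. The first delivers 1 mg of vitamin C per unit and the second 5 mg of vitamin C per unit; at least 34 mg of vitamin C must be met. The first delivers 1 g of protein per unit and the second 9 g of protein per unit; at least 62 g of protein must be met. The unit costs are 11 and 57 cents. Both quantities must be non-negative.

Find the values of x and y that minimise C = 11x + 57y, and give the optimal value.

x = 7/2, y = 13/2, minimum C = 409

Feasible corners and C = 11x + 57y:
  (0, 67/6) → C = 1273/2
  (62, 0) → C = 682
  (7/2, 13/2) → C = 409
The feasible region is unbounded (it extends along (0, 1), (1, 0)), but C strictly increases along every unbounded feasible direction, so there is no improving ray and the minimum is attained at a vertex.

The binding constraints are 8x + 6y = 67 and x + 9y = 62.
Solving simultaneously gives x = 7/2, y = 13/2.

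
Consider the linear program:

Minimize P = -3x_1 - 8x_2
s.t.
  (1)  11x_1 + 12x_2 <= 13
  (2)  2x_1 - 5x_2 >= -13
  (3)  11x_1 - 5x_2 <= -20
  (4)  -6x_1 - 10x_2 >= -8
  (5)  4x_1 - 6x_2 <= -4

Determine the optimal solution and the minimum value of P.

x_1 = -9/5, x_2 = 47/25, minimum P = -241/25

Extreme points and P = -3x_1 - 8x_2:
  (-9/5, 47/25) → P = -241/25
  (-8/7, 52/35) → P = -296/35
  (-50/23, -18/23) → P = 294/23
The feasible region is unbounded (it extends along (-5, -2), (-3, -2)), but P strictly increases along every unbounded feasible direction, so there is no improving ray and the minimum is attained at a vertex.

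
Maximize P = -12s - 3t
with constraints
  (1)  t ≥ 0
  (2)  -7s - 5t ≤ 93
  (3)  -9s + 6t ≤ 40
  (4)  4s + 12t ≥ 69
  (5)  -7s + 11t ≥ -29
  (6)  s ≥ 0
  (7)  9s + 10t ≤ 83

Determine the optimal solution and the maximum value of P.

Extreme points and P = -12s - 3t:
  (0, 20/3) → P = -20
  (49/72, 123/16) → P = -1499/48
  (0, 23/4) → P = -69/4
  (9/2, 17/4) → P = -267/4

The binding constraints are 4s + 12t = 69 and s = 0.
Solving simultaneously gives s = 0, t = 23/4.

s = 0, t = 23/4, maximum P = -69/4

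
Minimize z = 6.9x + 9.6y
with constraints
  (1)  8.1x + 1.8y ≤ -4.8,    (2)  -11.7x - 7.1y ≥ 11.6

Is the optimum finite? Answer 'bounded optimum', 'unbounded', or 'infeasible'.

unbounded

From the feasible point (-88/243, -28/27), moving in the direction (1.8, -8.1) keeps every constraint satisfied while z decreases without bound.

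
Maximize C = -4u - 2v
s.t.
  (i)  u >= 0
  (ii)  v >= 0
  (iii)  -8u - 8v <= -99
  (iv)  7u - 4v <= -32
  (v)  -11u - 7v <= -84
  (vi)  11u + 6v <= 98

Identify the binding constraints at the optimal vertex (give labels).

(i) and (iii)

Corner points and C = -4u - 2v:
  (0, 99/8) → C = -99/4
  (0, 49/3) → C = -98/3
  (35/22, 949/88) → C = -1229/44
  (100/43, 519/43) → C = -1438/43

The maximum is at (0, 99/8). Substituting into each constraint, equality holds for (i) and (iii); the remaining constraints have slack.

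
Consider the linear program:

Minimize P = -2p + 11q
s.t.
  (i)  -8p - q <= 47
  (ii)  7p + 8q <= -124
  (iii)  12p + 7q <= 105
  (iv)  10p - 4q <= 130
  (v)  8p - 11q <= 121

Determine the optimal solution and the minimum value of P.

Vertices and P = -2p + 11q:
  (-84/19, -221/19) → P = -2263/19
  (-33/8, -14) → P = -583/4
  (-132/47, -613/47) → P = -6479/47

p = -33/8, q = -14, minimum P = -583/4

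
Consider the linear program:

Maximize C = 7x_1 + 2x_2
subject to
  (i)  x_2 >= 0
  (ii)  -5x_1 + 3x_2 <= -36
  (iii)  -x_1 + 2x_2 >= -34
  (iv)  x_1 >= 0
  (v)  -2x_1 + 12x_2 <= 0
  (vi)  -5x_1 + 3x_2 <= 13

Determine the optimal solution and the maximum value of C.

Vertices and C = 7x_1 + 2x_2:
  (36/5, 0) → C = 252/5
  (34, 0) → C = 238
  (8, 4/3) → C = 176/3
  (51, 17/2) → C = 374

x_1 = 51, x_2 = 17/2, maximum C = 374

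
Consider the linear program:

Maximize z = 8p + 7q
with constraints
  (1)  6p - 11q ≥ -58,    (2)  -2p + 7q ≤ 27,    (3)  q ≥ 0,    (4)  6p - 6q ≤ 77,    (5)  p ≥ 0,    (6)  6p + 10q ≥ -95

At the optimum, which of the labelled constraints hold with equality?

(2) and (4)

Vertices and z = 8p + 7q:
  (701/30, 158/15) → z = 782/3
  (0, 27/7) → z = 27
  (77/6, 0) → z = 308/3
  (0, 0) → z = 0

The maximum is at (701/30, 158/15). Substituting into each constraint, equality holds for (2) and (4); the remaining constraints have slack.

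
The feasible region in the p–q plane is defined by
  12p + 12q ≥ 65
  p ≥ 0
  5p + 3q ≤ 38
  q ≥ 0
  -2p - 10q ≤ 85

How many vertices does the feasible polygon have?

4

Intersecting each pair of boundary lines and keeping only the points that satisfy every inequality leaves:
  (0, 65/12)
  (65/12, 0)
  (0, 38/3)
  (38/5, 0)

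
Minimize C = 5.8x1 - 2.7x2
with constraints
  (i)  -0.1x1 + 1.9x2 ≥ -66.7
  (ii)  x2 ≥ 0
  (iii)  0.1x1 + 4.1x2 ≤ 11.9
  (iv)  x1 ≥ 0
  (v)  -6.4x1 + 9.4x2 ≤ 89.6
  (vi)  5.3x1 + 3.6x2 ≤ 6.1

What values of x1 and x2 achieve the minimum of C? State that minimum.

Vertices and C = 5.8x1 - 2.7x2:
  (0, 0) → C = 0
  (61/53, 0) → C = 1769/265
  (0, 61/36) → C = -183/40

The optimum lies where x1 = 0 and 5.3x1 + 3.6x2 = 6.1.
Solving simultaneously gives x1 = 0, x2 = 61/36.

x1 = 0, x2 = 61/36, minimum C = -183/40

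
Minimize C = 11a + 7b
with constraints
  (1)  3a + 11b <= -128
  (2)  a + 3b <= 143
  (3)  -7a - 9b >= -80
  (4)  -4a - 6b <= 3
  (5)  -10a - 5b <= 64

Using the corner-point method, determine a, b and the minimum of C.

a = 735/26, b = -503/26, minimum C = 2282/13

Feasible corners and C = 11a + 7b:
  (1016/25, -568/25) → C = 288
  (735/26, -503/26) → C = 2282/13
  (169/2, -341/6) → C = 1595/3

The optimum lies where 3a + 11b = -128 and -4a - 6b = 3.
Solving simultaneously gives a = 735/26, b = -503/26.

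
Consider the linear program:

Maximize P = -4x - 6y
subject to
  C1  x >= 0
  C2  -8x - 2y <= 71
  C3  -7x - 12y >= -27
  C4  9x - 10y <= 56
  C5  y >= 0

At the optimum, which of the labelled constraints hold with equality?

C1 and C5

Extreme points and P = -4x - 6y:
  (0, 9/4) → P = -27/2
  (0, 0) → P = 0
  (27/7, 0) → P = -108/7

The maximum is at (0, 0). Substituting into each constraint, equality holds for C1 and C5; the remaining constraints have slack.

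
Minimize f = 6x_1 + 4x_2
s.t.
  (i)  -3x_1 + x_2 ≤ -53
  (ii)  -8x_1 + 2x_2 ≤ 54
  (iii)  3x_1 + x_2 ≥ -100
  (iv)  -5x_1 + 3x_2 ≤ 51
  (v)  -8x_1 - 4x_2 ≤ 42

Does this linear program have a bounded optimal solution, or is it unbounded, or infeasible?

unbounded

From the feasible point (105/2, 209/2), moving in the direction (4, -8) keeps every constraint satisfied while f decreases without bound.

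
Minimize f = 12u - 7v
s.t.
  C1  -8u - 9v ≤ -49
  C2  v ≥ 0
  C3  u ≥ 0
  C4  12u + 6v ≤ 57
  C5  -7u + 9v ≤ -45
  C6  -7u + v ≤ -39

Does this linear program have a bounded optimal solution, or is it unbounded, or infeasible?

The boundaries v = 0 and -7u + 9v = -45 meet at (45/7, 0), but that point violates 12u + 6v ≤ 57. Every candidate vertex is excluded by some other constraint, so the feasible region is empty.

infeasible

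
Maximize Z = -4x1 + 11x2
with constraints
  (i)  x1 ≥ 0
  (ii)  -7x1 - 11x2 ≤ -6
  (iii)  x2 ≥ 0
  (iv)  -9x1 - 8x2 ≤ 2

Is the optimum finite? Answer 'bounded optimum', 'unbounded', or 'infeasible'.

unbounded

From the feasible point (0, 6/11), moving in the direction (0, 1) keeps every constraint satisfied while Z increases without bound.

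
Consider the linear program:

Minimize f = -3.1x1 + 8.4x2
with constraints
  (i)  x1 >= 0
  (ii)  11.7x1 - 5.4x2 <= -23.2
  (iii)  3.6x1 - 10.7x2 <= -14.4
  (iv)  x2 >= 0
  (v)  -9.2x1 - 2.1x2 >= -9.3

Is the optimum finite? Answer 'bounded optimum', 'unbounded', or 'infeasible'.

Corner points and f = -3.1x1 + 8.4x2:
  (0, 116/27) → f = 1624/45
  (0, 31/7) → f = 37.2
  (2/99, 1289/297) → f = 1201/33
The feasible region has finitely many vertices and no improving ray; the minimum is 1624/45 at (0, 116/27).

bounded optimum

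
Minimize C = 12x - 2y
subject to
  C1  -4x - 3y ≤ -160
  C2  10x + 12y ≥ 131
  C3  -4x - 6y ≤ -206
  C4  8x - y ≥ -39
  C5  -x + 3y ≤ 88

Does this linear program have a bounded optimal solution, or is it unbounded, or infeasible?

Extreme points and C = 12x - 2y:
  (57/2, 46/3) → C = 934/3
  (72/5, 512/15) → C = 1568/15
The feasible region has finitely many vertices and no improving ray; the minimum is 1568/15 at (72/5, 512/15).

bounded optimum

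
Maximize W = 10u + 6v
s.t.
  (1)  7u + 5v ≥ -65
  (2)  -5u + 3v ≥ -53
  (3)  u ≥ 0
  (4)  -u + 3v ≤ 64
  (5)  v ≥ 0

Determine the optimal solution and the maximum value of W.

u = 117/4, v = 373/12, maximum W = 479

Vertices and W = 10u + 6v:
  (117/4, 373/12) → W = 479
  (53/5, 0) → W = 106
  (0, 64/3) → W = 128
  (0, 0) → W = 0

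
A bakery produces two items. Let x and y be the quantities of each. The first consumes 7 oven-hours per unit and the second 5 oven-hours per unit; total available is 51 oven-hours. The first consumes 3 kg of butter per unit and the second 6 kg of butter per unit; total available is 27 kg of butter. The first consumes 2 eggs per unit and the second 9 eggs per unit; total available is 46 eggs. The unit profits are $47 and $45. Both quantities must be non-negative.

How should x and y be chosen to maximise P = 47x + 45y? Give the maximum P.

x = 19/3, y = 4/3, maximum P = 1073/3

Extreme points and P = 47x + 45y:
  (0, 0) → P = 0
  (0, 9/2) → P = 405/2
  (51/7, 0) → P = 2397/7
  (19/3, 4/3) → P = 1073/3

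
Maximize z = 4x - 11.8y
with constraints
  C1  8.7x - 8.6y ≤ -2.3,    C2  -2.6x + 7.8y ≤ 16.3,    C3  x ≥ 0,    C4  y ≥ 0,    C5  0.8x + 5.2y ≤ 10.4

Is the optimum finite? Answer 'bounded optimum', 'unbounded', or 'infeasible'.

bounded optimum

Extreme points and z = 4x - 11.8y:
  (0, 23/86) → z = -1357/430
  (1937/1303, 2308/1303) → z = -97432/6515
  (0, 2) → z = -23.6
The feasible region has finitely many vertices and no improving ray; the maximum is -1357/430 at (0, 23/86).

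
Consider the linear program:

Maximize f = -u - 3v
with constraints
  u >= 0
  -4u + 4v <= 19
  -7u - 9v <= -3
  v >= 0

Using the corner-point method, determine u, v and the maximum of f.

Extreme points and f = -u - 3v:
  (0, 19/4) → f = -57/4
  (0, 1/3) → f = -1
  (3/7, 0) → f = -3/7
The feasible region is unbounded (it extends along (1, 1), (1, 0)), but f strictly decreases along every unbounded feasible direction, so there is no improving ray and the maximum is attained at a vertex.

u = 3/7, v = 0, maximum f = -3/7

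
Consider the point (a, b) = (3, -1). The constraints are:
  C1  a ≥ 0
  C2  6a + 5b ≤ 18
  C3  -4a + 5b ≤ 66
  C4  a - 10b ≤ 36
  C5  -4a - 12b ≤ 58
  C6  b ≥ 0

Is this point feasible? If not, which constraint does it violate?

Constraint C6: b = -1, which is not ≥ 0. All other constraints are satisfied.

not feasible — violates C6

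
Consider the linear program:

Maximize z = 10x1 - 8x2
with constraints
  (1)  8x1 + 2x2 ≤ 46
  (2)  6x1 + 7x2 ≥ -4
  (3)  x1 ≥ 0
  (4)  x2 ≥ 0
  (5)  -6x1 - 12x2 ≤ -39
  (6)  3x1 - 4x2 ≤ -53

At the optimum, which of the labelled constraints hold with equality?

(1) and (6)

Vertices and z = 10x1 - 8x2:
  (0, 23) → z = -184
  (39/19, 281/19) → z = -1858/19
  (0, 53/4) → z = -106

The maximum is at (39/19, 281/19). Substituting into each constraint, equality holds for (1) and (6); the remaining constraints have slack.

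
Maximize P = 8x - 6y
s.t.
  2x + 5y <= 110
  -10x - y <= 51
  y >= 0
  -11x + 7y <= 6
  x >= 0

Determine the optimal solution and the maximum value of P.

x = 55, y = 0, maximum P = 440

Corner points and P = 8x - 6y:
  (55, 0) → P = 440
  (740/69, 1222/69) → P = -1412/69
  (0, 0) → P = 0
  (0, 6/7) → P = -36/7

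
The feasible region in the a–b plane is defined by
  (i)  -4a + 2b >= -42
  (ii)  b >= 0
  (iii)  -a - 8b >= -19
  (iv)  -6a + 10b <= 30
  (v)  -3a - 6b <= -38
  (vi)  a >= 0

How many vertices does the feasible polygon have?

Intersecting each pair of boundary lines and keeping only the points that satisfy every inequality leaves:
  (11, 1)
  (164/15, 13/15)
  (95/9, 19/18)

3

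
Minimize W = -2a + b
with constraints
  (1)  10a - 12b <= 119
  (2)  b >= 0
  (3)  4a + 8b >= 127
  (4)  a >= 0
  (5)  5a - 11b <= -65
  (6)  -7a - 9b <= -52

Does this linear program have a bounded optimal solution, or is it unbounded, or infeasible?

unbounded

From the feasible point (2089/50, 249/10), moving in the direction (12, 10) keeps every constraint satisfied while W decreases without bound.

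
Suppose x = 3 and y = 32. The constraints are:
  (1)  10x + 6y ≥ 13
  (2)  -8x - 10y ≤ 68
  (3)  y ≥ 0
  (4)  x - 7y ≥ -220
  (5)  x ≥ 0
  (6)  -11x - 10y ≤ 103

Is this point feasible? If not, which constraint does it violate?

not feasible — violates (4)

Constraint (4): x - 7y = -221, which is not ≥ -220. All other constraints are satisfied.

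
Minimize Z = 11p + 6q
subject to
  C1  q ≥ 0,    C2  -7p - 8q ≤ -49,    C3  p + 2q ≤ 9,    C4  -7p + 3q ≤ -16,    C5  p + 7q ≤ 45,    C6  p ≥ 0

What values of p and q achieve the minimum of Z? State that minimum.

p = 13/3, q = 7/3, minimum Z = 185/3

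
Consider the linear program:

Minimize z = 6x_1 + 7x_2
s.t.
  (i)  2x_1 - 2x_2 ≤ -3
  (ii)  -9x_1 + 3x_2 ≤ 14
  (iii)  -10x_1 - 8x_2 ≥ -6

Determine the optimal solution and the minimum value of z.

Feasible corners and z = 6x_1 + 7x_2:
  (-19/12, -1/12) → z = -121/12
  (-1/3, 7/6) → z = 37/6
  (-47/51, 97/51) → z = 397/51

At the optimal vertex, 2x_1 - 2x_2 = -3 and -9x_1 + 3x_2 = 14.
Solving simultaneously gives x_1 = -19/12, x_2 = -1/12.

x_1 = -19/12, x_2 = -1/12, minimum z = -121/12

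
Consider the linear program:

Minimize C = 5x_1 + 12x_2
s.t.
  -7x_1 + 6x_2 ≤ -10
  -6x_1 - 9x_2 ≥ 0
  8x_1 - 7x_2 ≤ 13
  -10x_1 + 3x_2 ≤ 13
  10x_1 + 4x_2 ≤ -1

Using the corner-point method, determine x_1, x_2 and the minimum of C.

Extreme points and C = 5x_1 + 12x_2:
  (-36/13, -191/39) → C = -944/13
  (17/44, -107/88) → C = -557/44
  (-65/23, -117/23) → C = -1729/23
  (15/34, -23/17) → C = -477/34

x_1 = -65/23, x_2 = -117/23, minimum C = -1729/23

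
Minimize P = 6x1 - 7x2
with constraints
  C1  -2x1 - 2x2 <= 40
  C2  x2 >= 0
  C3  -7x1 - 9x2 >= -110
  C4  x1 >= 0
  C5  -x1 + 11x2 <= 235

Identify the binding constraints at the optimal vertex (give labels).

C3 and C4

Vertices and P = 6x1 - 7x2:
  (110/7, 0) → P = 660/7
  (0, 0) → P = 0
  (0, 110/9) → P = -770/9

The minimum is at (0, 110/9). Substituting into each constraint, equality holds for C3 and C4; the remaining constraints have slack.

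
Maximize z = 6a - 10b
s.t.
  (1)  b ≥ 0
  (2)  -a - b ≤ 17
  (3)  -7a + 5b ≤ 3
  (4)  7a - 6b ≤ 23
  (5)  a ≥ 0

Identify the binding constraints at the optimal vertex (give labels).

(1) and (4)

Corner points and z = 6a - 10b:
  (23/7, 0) → z = 138/7
  (0, 0) → z = 0
  (0, 3/5) → z = -6
The feasible region is unbounded (it extends along (5, 7), (6, 7)), but z strictly decreases along every unbounded feasible direction, so there is no improving ray and the maximum is attained at a vertex.

The maximum is at (23/7, 0). Substituting into each constraint, equality holds for (1) and (4); the remaining constraints have slack.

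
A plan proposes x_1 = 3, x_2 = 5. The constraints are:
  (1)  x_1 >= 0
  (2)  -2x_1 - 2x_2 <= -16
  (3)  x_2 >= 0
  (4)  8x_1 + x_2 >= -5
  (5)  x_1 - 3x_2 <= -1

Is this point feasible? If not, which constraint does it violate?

feasible

(1): 3 ≥ 0 ✓
(2): -16 ≤ -16 ✓
(3): 5 ≥ 0 ✓
(4): 29 ≥ -5 ✓
(5): -12 ≤ -1 ✓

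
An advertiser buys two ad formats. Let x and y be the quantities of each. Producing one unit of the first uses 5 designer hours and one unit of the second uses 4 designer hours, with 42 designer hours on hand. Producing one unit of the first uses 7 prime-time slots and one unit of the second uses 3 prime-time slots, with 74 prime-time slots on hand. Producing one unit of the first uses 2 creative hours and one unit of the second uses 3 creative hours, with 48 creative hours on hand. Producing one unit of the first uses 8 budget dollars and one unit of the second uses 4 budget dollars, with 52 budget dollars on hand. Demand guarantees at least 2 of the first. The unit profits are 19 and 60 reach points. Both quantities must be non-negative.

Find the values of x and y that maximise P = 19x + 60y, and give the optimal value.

Corner points and P = 19x + 60y:
  (13/2, 0) → P = 247/2
  (2, 0) → P = 38
  (10/3, 19/3) → P = 1330/3
  (2, 8) → P = 518

At the optimal vertex, 5x + 4y = 42 and x = 2.
Solving simultaneously gives x = 2, y = 8.

x = 2, y = 8, maximum P = 518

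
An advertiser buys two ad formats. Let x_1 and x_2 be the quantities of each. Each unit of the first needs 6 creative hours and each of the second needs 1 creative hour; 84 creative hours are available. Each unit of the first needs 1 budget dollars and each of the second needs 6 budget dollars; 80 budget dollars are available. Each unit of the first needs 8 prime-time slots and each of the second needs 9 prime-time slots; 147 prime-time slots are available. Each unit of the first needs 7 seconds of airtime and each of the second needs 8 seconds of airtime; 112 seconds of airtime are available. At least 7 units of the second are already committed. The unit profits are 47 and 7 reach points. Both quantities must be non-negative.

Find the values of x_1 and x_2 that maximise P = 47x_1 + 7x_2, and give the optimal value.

x_1 = 8, x_2 = 7, maximum P = 425

Corner points and P = 47x_1 + 7x_2:
  (0, 40/3) → P = 280/3
  (0, 7) → P = 49
  (16/17, 224/17) → P = 2320/17
  (8, 7) → P = 425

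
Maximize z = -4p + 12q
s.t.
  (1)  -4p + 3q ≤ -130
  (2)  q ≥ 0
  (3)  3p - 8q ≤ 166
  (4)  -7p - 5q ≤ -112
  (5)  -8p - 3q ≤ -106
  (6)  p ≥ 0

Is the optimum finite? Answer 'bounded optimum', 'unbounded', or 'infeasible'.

From the feasible point (65/2, 0), moving in the direction (3, 4) keeps every constraint satisfied while z increases without bound.

unbounded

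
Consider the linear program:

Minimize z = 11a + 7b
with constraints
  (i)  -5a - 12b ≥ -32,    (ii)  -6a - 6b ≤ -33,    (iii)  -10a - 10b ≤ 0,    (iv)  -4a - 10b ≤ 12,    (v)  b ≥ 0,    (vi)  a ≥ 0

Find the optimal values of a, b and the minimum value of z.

a = 34/7, b = 9/14, minimum z = 811/14

Vertices and z = 11a + 7b:
  (34/7, 9/14) → z = 811/14
  (32/5, 0) → z = 352/5
  (11/2, 0) → z = 121/2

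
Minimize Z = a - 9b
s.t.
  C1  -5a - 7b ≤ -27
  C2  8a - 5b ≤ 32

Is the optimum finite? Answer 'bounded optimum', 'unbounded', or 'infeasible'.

unbounded

From the feasible point (359/81, 56/81), moving in the direction (-7, 5) keeps every constraint satisfied while Z decreases without bound.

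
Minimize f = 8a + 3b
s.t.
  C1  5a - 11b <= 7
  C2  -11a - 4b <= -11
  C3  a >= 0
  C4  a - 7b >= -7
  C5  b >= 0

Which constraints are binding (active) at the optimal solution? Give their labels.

Corner points and f = 8a + 3b:
  (21/4, 7/4) → f = 189/4
  (7/5, 0) → f = 56/5
  (49/81, 88/81) → f = 656/81
  (1, 0) → f = 8

The minimum is at (1, 0). Substituting into each constraint, equality holds for C2 and C5; the remaining constraints have slack.

C2 and C5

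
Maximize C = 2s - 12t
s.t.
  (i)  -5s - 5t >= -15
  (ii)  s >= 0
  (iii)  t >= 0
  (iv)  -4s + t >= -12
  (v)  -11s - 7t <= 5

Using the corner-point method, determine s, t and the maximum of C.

Corner points and C = 2s - 12t:
  (0, 3) → C = -36
  (3, 0) → C = 6
  (0, 0) → C = 0

The optimum lies where -5s - 5t = -15 and t = 0.
Solving simultaneously gives s = 3, t = 0.

s = 3, t = 0, maximum C = 6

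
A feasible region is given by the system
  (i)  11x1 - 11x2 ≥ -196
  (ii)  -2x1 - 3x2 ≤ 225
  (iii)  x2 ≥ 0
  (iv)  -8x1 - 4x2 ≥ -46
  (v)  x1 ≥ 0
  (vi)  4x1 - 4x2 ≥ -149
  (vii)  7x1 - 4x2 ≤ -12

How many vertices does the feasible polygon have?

3

The feasible vertices (each the meet of two boundaries and inside every other half-plane) are:
  (0, 23/2)
  (34/15, 209/30)
  (0, 3)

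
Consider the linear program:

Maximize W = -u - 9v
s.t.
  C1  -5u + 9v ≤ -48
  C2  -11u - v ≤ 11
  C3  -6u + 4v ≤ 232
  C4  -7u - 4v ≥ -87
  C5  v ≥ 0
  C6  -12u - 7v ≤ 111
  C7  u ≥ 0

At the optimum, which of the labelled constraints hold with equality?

C1 and C5

Feasible corners and W = -u - 9v:
  (975/83, 99/83) → W = -1866/83
  (48/5, 0) → W = -48/5
  (87/7, 0) → W = -87/7

The maximum is at (48/5, 0). Substituting into each constraint, equality holds for C1 and C5; the remaining constraints have slack.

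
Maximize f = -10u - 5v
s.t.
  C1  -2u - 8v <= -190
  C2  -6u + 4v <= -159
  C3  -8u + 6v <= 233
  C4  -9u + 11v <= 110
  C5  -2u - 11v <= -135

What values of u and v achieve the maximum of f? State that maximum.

Vertices and f = -10u - 5v:
  (254/7, 411/28) → f = -1745/4
  (505/3, -55/3) → f = -4775/3
  (2189/30, 697/10) → f = -6469/6
The feasible region is unbounded (it extends along (11, 9), (11, -2)), but f strictly decreases along every unbounded feasible direction, so there is no improving ray and the maximum is attained at a vertex.

The binding constraints are -2u - 8v = -190 and -6u + 4v = -159.
Solving simultaneously gives u = 254/7, v = 411/28.

u = 254/7, v = 411/28, maximum f = -1745/4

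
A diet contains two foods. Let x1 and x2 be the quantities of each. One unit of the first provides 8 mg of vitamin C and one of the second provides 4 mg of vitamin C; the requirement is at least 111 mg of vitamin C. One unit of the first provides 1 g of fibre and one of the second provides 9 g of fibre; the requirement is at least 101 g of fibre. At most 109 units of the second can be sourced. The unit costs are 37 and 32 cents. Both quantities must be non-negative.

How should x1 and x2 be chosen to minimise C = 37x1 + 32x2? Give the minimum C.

x1 = 35/4, x2 = 41/4, minimum C = 2607/4

Extreme points and C = 37x1 + 32x2:
  (0, 111/4) → C = 888
  (0, 109) → C = 3488
  (101, 0) → C = 3737
  (35/4, 41/4) → C = 2607/4
The feasible region is unbounded (it extends along (1, 0)), but C strictly increases along every unbounded feasible direction, so there is no improving ray and the minimum is attained at a vertex.

At the optimal vertex, 8x1 + 4x2 = 111 and x1 + 9x2 = 101.
Solving simultaneously gives x1 = 35/4, x2 = 41/4.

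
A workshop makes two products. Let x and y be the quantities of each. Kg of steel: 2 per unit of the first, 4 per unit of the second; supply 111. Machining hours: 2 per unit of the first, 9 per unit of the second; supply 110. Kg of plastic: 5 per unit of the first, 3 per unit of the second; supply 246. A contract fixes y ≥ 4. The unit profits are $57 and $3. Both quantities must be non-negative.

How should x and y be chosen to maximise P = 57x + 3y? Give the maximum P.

x = 37, y = 4, maximum P = 2121

Feasible corners and P = 57x + 3y:
  (0, 110/9) → P = 110/3
  (0, 4) → P = 12
  (37, 4) → P = 2121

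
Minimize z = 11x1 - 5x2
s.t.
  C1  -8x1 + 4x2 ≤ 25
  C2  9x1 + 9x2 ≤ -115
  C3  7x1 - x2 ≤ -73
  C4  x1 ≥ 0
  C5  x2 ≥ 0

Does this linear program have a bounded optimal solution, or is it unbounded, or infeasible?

infeasible

The boundaries x1 = 0 and x2 = 0 meet at (0, 0), but that point violates 9x1 + 9x2 ≤ -115. Every candidate vertex is excluded by some other constraint, so the feasible region is empty.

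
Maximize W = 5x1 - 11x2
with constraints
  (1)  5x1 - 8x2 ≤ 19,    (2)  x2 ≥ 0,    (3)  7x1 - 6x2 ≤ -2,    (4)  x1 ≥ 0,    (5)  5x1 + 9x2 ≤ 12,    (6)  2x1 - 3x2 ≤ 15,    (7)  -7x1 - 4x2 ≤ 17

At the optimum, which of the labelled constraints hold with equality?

Extreme points and W = 5x1 - 11x2:
  (0, 1/3) → W = -11/3
  (18/31, 94/93) → W = -764/93
  (0, 4/3) → W = -44/3

The maximum is at (0, 1/3). Substituting into each constraint, equality holds for (3) and (4); the remaining constraints have slack.

(3) and (4)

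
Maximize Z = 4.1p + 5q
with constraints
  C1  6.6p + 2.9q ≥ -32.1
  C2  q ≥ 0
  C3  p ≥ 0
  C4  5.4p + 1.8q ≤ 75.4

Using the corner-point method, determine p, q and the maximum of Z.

p = 0, q = 377/9, maximum Z = 1885/9

Extreme points and Z = 4.1p + 5q:
  (0, 0) → Z = 0
  (377/27, 0) → Z = 15457/270
  (0, 377/9) → Z = 1885/9

The optimum lies where p = 0 and 5.4p + 1.8q = 75.4.
Solving simultaneously gives p = 0, q = 377/9.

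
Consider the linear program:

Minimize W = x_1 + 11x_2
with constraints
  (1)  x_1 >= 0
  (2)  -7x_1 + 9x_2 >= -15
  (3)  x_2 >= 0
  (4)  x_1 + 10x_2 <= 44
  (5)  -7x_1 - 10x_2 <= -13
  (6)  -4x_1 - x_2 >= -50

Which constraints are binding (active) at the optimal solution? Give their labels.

Vertices and W = x_1 + 11x_2:
  (0, 22/5) → W = 242/5
  (0, 13/10) → W = 143/10
  (15/7, 0) → W = 15/7
  (546/79, 293/79) → W = 3769/79
  (13/7, 0) → W = 13/7

The minimum is at (13/7, 0). Substituting into each constraint, equality holds for (3) and (5); the remaining constraints have slack.

(3) and (5)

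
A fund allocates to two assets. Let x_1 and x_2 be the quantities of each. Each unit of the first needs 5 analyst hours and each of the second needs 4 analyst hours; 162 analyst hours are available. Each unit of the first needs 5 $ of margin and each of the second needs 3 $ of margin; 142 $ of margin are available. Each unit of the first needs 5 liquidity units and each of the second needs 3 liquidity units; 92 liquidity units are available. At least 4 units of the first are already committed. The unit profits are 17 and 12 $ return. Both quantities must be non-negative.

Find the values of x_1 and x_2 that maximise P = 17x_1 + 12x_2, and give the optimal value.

x_1 = 4, x_2 = 24, maximum P = 356

Extreme points and P = 17x_1 + 12x_2:
  (92/5, 0) → P = 1564/5
  (4, 0) → P = 68
  (4, 24) → P = 356

The optimum lies where 5x_1 + 3x_2 = 92 and x_1 = 4.
Solving simultaneously gives x_1 = 4, x_2 = 24.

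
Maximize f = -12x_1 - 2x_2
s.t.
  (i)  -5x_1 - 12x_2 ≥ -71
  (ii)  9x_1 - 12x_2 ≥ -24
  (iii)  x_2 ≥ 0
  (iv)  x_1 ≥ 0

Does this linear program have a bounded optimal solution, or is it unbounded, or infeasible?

Corner points and f = -12x_1 - 2x_2:
  (47/14, 253/56) → f = -1381/28
  (71/5, 0) → f = -852/5
  (0, 2) → f = -4
  (0, 0) → f = 0
The feasible region has finitely many vertices and no improving ray; the maximum is 0 at (0, 0).

bounded optimum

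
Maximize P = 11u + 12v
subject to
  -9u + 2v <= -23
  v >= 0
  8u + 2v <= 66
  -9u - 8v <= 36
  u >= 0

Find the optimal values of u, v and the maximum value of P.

u = 89/17, v = 205/17, maximum P = 3439/17

Extreme points and P = 11u + 12v:
  (23/9, 0) → P = 253/9
  (89/17, 205/17) → P = 3439/17
  (33/4, 0) → P = 363/4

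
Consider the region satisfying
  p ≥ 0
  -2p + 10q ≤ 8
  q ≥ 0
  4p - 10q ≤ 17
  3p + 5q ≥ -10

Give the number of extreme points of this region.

Pairwise boundary intersections that survive every other constraint:
  (0, 4/5)
  (0, 0)
  (25/2, 33/10)
  (17/4, 0)

4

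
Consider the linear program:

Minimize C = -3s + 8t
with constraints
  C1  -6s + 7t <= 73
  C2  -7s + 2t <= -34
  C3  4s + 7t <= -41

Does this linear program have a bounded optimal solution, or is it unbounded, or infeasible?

unbounded

From the feasible point (52/19, -141/19), moving in the direction (7, -4) keeps every constraint satisfied while C decreases without bound.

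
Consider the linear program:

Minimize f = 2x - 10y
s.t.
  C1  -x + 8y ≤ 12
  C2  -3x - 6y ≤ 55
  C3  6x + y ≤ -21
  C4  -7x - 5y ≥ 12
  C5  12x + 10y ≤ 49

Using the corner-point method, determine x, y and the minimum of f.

x = -256/15, y = -19/30, minimum f = -139/5

Vertices and f = 2x - 10y:
  (-256/15, -19/30) → f = -139/5
  (-180/49, 51/49) → f = -870/49
  (-71/33, -89/11) → f = 2528/33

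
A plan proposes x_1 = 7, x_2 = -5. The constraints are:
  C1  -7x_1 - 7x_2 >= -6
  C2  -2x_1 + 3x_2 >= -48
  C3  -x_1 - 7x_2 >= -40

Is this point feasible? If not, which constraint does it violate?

Constraint C1: -7x_1 - 7x_2 = -14, which is not ≥ -6. All other constraints are satisfied.

not feasible — violates C1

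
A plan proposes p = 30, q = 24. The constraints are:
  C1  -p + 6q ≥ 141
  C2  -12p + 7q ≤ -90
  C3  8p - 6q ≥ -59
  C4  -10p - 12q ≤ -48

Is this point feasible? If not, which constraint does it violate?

Constraint C1: -p + 6q = 114, which is not ≥ 141. All other constraints are satisfied.

not feasible — violates C1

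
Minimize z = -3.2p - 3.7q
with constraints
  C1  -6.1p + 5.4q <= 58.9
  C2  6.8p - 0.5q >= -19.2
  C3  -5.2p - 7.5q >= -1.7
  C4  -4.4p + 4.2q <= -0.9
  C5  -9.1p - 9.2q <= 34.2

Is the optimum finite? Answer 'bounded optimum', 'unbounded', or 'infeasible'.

From the feasible point (463/1828, 70/1371), moving in the direction (7.5, -5.2) keeps every constraint satisfied while z decreases without bound.

unbounded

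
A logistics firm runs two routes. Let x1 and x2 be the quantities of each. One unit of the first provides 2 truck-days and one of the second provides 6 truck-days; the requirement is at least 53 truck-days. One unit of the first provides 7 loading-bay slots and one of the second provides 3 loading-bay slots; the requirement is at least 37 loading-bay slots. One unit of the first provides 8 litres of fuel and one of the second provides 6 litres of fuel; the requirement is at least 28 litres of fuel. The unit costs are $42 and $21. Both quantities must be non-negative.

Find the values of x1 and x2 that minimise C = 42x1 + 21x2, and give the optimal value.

x1 = 7/4, x2 = 33/4, minimum C = 987/4

Extreme points and C = 42x1 + 21x2:
  (0, 37/3) → C = 259
  (53/2, 0) → C = 1113
  (7/4, 33/4) → C = 987/4
The feasible region is unbounded (it extends along (0, 1), (1, 0)), but C strictly increases along every unbounded feasible direction, so there is no improving ray and the minimum is attained at a vertex.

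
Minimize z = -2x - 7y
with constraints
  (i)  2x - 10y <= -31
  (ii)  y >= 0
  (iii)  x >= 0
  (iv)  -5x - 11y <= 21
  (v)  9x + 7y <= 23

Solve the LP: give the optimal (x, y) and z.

x = 0, y = 23/7, minimum z = -23

Corner points and z = -2x - 7y:
  (0, 31/10) → z = -217/10
  (1/8, 25/8) → z = -177/8
  (0, 23/7) → z = -23

The binding constraints are x = 0 and 9x + 7y = 23.
Solving simultaneously gives x = 0, y = 23/7.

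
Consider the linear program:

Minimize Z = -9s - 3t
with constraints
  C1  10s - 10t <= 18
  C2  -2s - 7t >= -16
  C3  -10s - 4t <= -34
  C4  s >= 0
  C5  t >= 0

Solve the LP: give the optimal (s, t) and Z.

s = 143/45, t = 62/45, minimum Z = -491/15

Extreme points and Z = -9s - 3t:
  (143/45, 62/45) → Z = -491/15
  (103/35, 8/7) → Z = -1047/35
  (87/31, 46/31) → Z = -921/31

The binding constraints are 10s - 10t = 18 and -2s - 7t = -16.
Solving simultaneously gives s = 143/45, t = 62/45.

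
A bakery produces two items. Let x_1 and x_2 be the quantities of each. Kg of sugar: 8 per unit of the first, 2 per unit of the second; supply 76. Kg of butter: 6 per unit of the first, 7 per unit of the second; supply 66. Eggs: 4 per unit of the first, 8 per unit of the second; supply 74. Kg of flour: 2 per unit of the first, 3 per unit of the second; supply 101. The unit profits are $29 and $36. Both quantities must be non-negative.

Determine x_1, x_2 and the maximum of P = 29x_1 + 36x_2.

x_1 = 1/2, x_2 = 9, maximum P = 677/2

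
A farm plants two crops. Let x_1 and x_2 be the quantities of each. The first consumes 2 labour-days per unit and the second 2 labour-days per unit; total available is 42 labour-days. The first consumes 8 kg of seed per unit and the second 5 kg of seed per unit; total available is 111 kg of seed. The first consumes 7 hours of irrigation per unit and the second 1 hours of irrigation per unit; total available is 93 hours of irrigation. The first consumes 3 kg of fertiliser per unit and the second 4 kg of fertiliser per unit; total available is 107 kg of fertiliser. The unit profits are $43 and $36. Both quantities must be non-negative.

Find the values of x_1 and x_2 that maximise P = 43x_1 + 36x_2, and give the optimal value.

Corner points and P = 43x_1 + 36x_2:
  (0, 0) → P = 0
  (0, 21) → P = 756
  (93/7, 0) → P = 3999/7
  (2, 19) → P = 770
  (118/9, 11/9) → P = 5470/9

x_1 = 2, x_2 = 19, maximum P = 770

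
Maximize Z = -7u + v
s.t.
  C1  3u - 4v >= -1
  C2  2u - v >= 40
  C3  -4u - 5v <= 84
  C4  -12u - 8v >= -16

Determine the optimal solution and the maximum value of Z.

u = 58/7, v = -164/7, maximum Z = -570/7

The binding constraints are 2u - v = 40 and -4u - 5v = 84.
Solving simultaneously gives u = 58/7, v = -164/7.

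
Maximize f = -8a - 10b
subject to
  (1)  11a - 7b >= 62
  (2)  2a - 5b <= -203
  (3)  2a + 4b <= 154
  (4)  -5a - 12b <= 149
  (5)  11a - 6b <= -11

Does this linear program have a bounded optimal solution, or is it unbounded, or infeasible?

infeasible

The boundaries 2a - 5b = -203 and 2a + 4b = 154 meet at (-7/3, 119/3), but that point violates 11a - 7b ≥ 62. Every candidate vertex is excluded by some other constraint, so the feasible region is empty.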